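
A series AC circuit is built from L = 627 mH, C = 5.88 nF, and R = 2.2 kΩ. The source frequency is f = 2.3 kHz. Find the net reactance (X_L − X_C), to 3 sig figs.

ω = 2πf = 14450 rad/s
X_L = ωL = 9060 Ω
X_C = 1/(ωC) = 11800 Ω
X = 9060 − 11800 = -2710 Ω

-2710 Ω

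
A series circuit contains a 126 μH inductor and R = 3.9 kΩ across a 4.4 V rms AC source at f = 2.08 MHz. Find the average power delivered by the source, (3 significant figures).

ω = 2πf = 1.307e+07 rad/s
X_L = ωL = 1650 Ω
Z = 3900 + j1650 Ω
|Z| = √(3900² + 1650²) = 4230 Ω
∠Z = arctan(1650/3900) = 22.9°
I = V/|Z| = 1.04 mA
P = VI cos φ = 4.4 × 0.00104 × cos(22.9°) = 4.21 mW

4.21 mW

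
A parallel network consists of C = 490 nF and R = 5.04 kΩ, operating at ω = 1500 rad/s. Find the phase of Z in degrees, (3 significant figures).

X_C = 1/(ωC) = 1360 Ω
Parallel: admittances add. Y = 1/R + jωC
Y = (0.000198 + j0.000735) S
|Y| = 0.000761 S → |Z| = 1/|Y| = 1310 Ω, ∠Z = −∠Y = -74.9°

-74.9°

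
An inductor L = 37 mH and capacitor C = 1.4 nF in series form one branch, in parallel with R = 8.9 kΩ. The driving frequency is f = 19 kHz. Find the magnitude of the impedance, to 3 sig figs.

1540 Ω

ω = 2πf = 119400 rad/s
X_L = ωL = 4420 Ω
X_C = 1/(ωC) = 5980 Ω
Branch 1: Z₁ = R = 8900 Ω
Branch 2 (series LC): Z₂ = j(X_L − X_C) = −j1570 Ω
Parallel: Z = Z₁Z₂/(Z₁+Z₂), |Z| = 1540 Ω, ∠Z = -80.0°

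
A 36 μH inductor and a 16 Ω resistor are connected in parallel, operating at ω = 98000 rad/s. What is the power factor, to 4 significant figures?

X_L = ωL = 3.528 Ω
Parallel: admittances add. Y = 1/R + 1/(jωL)
Y = (0.06250 − j0.2834) S
|Y| = 0.2903 S → |Z| = 1/|Y| = 3.445 Ω, ∠Z = −∠Y = 77.57°
cos φ = cos(77.57°) = 0.2153

0.2153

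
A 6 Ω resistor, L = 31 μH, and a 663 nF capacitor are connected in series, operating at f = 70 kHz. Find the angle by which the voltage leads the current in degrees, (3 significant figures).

59.5°

ω = 2πf = 439800 rad/s
X_L = ωL = 13.6 Ω
X_C = 1/(ωC) = 3.43 Ω
Net reactance X = X_L − X_C = 10.2 Ω
Z = 6.00 + j10.2 Ω
|Z| = √(6.00² + 10.2²) = 11.8 Ω
∠Z = arctan(10.2/6.00) = 59.5°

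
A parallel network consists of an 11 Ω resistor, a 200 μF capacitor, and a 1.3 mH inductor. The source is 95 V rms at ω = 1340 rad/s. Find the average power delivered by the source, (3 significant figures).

X_L = ωL = 1.74 Ω
X_C = 1/(ωC) = 3.73 Ω
Parallel: admittances add. Y = 1/R + 1/(jωL) + jωC
Y = (0.0909 − j0.306) S
|Y| = 0.319 S → |Z| = 1/|Y| = 3.13 Ω, ∠Z = −∠Y = 73.5°
I = V/|Z| = 30.3 A
P = VI cos φ = 95 × 30.3 × cos(73.5°) = 820 W

820 W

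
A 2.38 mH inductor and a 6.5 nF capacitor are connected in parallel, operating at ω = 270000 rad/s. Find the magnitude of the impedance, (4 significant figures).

5030 Ω

X_L = ωL = 642.6 Ω
X_C = 1/(ωC) = 569.8 Ω
Parallel: admittances add. Y = 1/(jωL) + jωC
Y = (0 + j0.0001988) S
|Y| = 0.0001988 S → |Z| = 1/|Y| = 5030 Ω, ∠Z = −∠Y = -90.00°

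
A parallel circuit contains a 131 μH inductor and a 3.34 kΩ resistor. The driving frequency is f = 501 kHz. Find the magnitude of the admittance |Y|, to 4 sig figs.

ω = 2πf = 3.148e+06 rad/s
X_L = ωL = 412.4 Ω
Parallel: admittances add. Y = 1/R + 1/(jωL)
Y = (0.0002994 − j0.002425) S
|Y| = 0.002443 S → |Z| = 1/|Y| = 409.3 Ω, ∠Z = −∠Y = 82.96°

2.443 mS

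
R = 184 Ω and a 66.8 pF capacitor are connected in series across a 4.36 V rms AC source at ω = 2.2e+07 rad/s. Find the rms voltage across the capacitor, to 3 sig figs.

X_C = 1/(ωC) = 680 Ω
Z = 184 − j680 Ω
|Z| = √(184² + 680²) = 705 Ω
I = V/|Z| = 6.19 mA
V_C = I·|Z_C| = 0.00619 × 680 = 4.21 V

4.21 V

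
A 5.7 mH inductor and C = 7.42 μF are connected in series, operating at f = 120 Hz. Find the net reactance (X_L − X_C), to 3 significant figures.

-174 Ω

ω = 2πf = 754.0 rad/s
X_L = ωL = 4.30 Ω
X_C = 1/(ωC) = 179 Ω
X = 4.30 − 179 = -174 Ω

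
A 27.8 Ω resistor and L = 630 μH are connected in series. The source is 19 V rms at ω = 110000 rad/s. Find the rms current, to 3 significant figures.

254 mA

X_L = ωL = 69.3 Ω
Z = 27.8 + j69.3 Ω
|Z| = √(27.8² + 69.3²) = 74.7 Ω
I = V/|Z| = 19/74.7 = 254 mA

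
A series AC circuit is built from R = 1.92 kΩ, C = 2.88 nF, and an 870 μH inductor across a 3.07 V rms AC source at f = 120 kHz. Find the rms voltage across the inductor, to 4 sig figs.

1.043 V

ω = 2πf = 754000 rad/s
X_L = ωL = 656.0 Ω
X_C = 1/(ωC) = 460.5 Ω
Net reactance X = X_L − X_C = 195.4 Ω
Z = 1920 + j195.4 Ω
|Z| = √(1920² + 195.4²) = 1930 Ω
I = V/|Z| = 1.591 mA
V_L = I·|Z_L| = 0.001591 × 656.0 = 1.043 V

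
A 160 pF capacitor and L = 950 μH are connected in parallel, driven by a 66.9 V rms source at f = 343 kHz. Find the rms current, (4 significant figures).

9.607 mA

ω = 2πf = 2.155e+06 rad/s
X_L = ωL = 2047 Ω
X_C = 1/(ωC) = 2900 Ω
Parallel: admittances add. Y = 1/(jωL) + jωC
Y = (0 − j0.0001436) S
|Y| = 0.0001436 S → |Z| = 1/|Y| = 6963 Ω, ∠Z = −∠Y = 90.00°
I = V/|Z| = 66.9/6963 = 9.607 mA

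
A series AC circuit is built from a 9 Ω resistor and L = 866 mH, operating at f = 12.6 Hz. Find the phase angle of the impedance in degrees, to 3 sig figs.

82.5°

ω = 2πf = 79.17 rad/s
X_L = ωL = 68.6 Ω
Z = 9.00 + j68.6 Ω
|Z| = √(9.00² + 68.6²) = 69.1 Ω
∠Z = arctan(68.6/9.00) = 82.5°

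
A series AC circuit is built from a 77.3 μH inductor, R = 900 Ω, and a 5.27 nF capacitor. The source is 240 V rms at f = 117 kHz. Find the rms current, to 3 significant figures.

260 mA

ω = 2πf = 735100 rad/s
X_L = ωL = 56.8 Ω
X_C = 1/(ωC) = 258 Ω
Net reactance X = X_L − X_C = -201 Ω
Z = 900 − j201 Ω
|Z| = √(900² + 201²) = 922 Ω
I = V/|Z| = 240/922 = 260 mA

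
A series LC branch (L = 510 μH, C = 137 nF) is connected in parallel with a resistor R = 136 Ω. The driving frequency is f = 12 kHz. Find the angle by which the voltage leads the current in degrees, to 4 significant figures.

ω = 2πf = 75400 rad/s
X_L = ωL = 38.45 Ω
X_C = 1/(ωC) = 96.81 Ω
Branch 1: Z₁ = R = 136.0 Ω
Branch 2 (series LC): Z₂ = j(X_L − X_C) = −j58.36 Ω
Parallel: Z = Z₁Z₂/(Z₁+Z₂), |Z| = 53.63 Ω, ∠Z = -66.78°

-66.78°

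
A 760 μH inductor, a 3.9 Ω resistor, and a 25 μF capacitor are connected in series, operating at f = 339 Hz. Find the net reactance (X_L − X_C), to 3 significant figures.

ω = 2πf = 2130 rad/s
X_L = ωL = 1.62 Ω
X_C = 1/(ωC) = 18.8 Ω
X = 1.62 − 18.8 = -17.2 Ω

-17.2 Ω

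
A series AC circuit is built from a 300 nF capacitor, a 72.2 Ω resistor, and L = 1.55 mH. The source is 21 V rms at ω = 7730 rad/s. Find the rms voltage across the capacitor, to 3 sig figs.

X_L = ωL = 12.0 Ω
X_C = 1/(ωC) = 431 Ω
Net reactance X = X_L − X_C = -419 Ω
Z = 72.2 − j419 Ω
|Z| = √(72.2² + 419²) = 425 Ω
I = V/|Z| = 49.4 mA
V_C = I·|Z_C| = 0.0494 × 431 = 21.3 V

21.3 V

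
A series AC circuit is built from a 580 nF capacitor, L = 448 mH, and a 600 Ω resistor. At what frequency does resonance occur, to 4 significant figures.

312.2 Hz

ω₀ = 1/√(LC) = 1/√(0.448 × 5.8e-07) = 1962 rad/s
f₀ = ω₀/(2π) = 312.2 Hz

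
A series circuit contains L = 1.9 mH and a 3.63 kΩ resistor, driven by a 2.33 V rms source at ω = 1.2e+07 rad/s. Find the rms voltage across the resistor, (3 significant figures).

0.366 V

X_L = ωL = 22800 Ω
Z = 3630 + j22800 Ω
|Z| = √(3630² + 22800²) = 23100 Ω
I = V/|Z| = 101 μA
V_R = I·|Z_R| = 0.000101 × 3630 = 0.366 V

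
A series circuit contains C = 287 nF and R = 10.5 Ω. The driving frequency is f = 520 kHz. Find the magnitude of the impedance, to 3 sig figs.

10.6 Ω

ω = 2πf = 3.267e+06 rad/s
X_C = 1/(ωC) = 1.07 Ω
Z = 10.5 − j1.07 Ω
|Z| = √(10.5² + 1.07²) = 10.6 Ω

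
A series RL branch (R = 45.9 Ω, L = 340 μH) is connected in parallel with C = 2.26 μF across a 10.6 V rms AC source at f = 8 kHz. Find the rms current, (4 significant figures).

ω = 2πf = 50270 rad/s
X_L = ωL = 17.09 Ω
X_C = 1/(ωC) = 8.803 Ω
Branch 1 (R+jX_L): Z₁ = 45.90 + j17.09 Ω, |Z₁| = 48.98 Ω
Branch 2 (−jX_C): Z₂ = −j8.803 Ω
Parallel: Z = Z₁Z₂/(Z₁+Z₂), |Z| = 9.244 Ω, ∠Z = -79.81°
I = V/|Z| = 10.6/9.244 = 1.147 A

1.147 A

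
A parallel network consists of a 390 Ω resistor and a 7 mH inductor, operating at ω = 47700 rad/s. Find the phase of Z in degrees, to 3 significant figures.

X_L = ωL = 334 Ω
Parallel: admittances add. Y = 1/R + 1/(jωL)
Y = (0.00256 − j0.00299) S
|Y| = 0.00394 S → |Z| = 1/|Y| = 254 Ω, ∠Z = −∠Y = 49.4°

49.4°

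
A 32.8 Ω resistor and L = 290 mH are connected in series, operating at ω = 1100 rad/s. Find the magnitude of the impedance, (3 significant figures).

321 Ω

X_L = ωL = 319 Ω
Z = 32.8 + j319 Ω
|Z| = √(32.8² + 319²) = 321 Ω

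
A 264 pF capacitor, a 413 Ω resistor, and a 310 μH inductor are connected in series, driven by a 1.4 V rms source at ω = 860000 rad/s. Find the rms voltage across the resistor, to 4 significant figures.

0.1390 V

X_L = ωL = 266.6 Ω
X_C = 1/(ωC) = 4405 Ω
Net reactance X = X_L − X_C = -4138 Ω
Z = 413.0 − j4138 Ω
|Z| = √(413.0² + 4138²) = 4158 Ω
I = V/|Z| = 336.7 μA
V_R = I·|Z_R| = 0.0003367 × 413.0 = 0.1390 V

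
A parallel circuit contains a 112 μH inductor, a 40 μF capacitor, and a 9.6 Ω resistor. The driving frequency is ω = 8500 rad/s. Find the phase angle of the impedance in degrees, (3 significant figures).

81.7°

X_L = ωL = 0.952 Ω
X_C = 1/(ωC) = 2.94 Ω
Parallel: admittances add. Y = 1/R + 1/(jωL) + jωC
Y = (0.104 − j0.710) S
|Y| = 0.718 S → |Z| = 1/|Y| = 1.39 Ω, ∠Z = −∠Y = 81.7°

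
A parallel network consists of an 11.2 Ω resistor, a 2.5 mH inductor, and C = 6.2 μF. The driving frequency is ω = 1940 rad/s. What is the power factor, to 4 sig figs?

X_L = ωL = 4.850 Ω
X_C = 1/(ωC) = 83.14 Ω
Parallel: admittances add. Y = 1/R + 1/(jωL) + jωC
Y = (0.08929 − j0.1942) S
|Y| = 0.2137 S → |Z| = 1/|Y| = 4.679 Ω, ∠Z = −∠Y = 65.30°
cos φ = cos(65.30°) = 0.4178

0.4178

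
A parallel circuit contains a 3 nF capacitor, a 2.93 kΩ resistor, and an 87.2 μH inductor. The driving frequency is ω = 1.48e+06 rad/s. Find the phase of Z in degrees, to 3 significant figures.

84.1°

X_L = ωL = 129 Ω
X_C = 1/(ωC) = 225 Ω
Parallel: admittances add. Y = 1/R + 1/(jωL) + jωC
Y = (0.000341 − j0.00331) S
|Y| = 0.00333 S → |Z| = 1/|Y| = 301 Ω, ∠Z = −∠Y = 84.1°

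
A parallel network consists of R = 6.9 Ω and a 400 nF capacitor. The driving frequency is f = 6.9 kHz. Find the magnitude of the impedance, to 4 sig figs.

ω = 2πf = 43350 rad/s
X_C = 1/(ωC) = 57.66 Ω
Parallel: admittances add. Y = 1/R + jωC
Y = (0.1449 + j0.01734) S
|Y| = 0.1460 S → |Z| = 1/|Y| = 6.851 Ω, ∠Z = −∠Y = -6.823°

6.851 Ω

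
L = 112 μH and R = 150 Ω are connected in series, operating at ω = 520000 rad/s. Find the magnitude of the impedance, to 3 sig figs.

161 Ω

X_L = ωL = 58.2 Ω
Z = 150 + j58.2 Ω
|Z| = √(150² + 58.2²) = 161 Ω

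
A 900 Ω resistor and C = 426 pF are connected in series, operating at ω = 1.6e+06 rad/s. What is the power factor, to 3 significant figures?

X_C = 1/(ωC) = 1470 Ω
Z = 900 − j1470 Ω
|Z| = √(900² + 1470²) = 1720 Ω
∠Z = arctan(-1470/900) = -58.5°
cos φ = cos(-58.5°) = 0.523

0.523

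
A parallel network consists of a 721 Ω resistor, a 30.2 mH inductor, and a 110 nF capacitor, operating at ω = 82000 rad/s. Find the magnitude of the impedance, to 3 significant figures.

115 Ω

X_L = ωL = 2480 Ω
X_C = 1/(ωC) = 111 Ω
Parallel: admittances add. Y = 1/R + 1/(jωL) + jωC
Y = (0.00139 + j0.00862) S
|Y| = 0.00873 S → |Z| = 1/|Y| = 115 Ω, ∠Z = −∠Y = -80.9°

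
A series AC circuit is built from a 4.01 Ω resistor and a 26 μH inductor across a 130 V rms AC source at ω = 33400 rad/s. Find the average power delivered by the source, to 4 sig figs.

4.026 kW

X_L = ωL = 0.8684 Ω
Z = 4.010 + j0.8684 Ω
|Z| = √(4.010² + 0.8684²) = 4.103 Ω
∠Z = arctan(0.8684/4.010) = 12.22°
I = V/|Z| = 31.68 A
P = VI cos φ = 130 × 31.68 × cos(12.22°) = 4.026 kW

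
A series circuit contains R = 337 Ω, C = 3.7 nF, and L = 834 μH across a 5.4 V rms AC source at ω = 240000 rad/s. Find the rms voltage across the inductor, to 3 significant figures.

X_L = ωL = 200 Ω
X_C = 1/(ωC) = 1130 Ω
Net reactance X = X_L − X_C = -926 Ω
Z = 337 − j926 Ω
|Z| = √(337² + 926²) = 985 Ω
I = V/|Z| = 5.48 mA
V_L = I·|Z_L| = 0.00548 × 200 = 1.10 V

1.10 V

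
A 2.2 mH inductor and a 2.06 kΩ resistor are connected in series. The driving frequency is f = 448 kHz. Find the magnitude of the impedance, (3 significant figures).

6530 Ω

ω = 2πf = 2.815e+06 rad/s
X_L = ωL = 6190 Ω
Z = 2060 + j6190 Ω
|Z| = √(2060² + 6190²) = 6530 Ω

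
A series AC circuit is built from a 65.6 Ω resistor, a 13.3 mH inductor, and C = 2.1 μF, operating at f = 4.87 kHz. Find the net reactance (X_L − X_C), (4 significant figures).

ω = 2πf = 30600 rad/s
X_L = ωL = 407.0 Ω
X_C = 1/(ωC) = 15.56 Ω
X = 407.0 − 15.56 = 391.4 Ω

391.4 Ω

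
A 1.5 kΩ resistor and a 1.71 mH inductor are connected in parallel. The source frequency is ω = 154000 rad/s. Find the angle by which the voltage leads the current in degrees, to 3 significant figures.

80.0°

X_L = ωL = 263 Ω
Parallel: admittances add. Y = 1/R + 1/(jωL)
Y = (0.000667 − j0.00380) S
|Y| = 0.00386 S → |Z| = 1/|Y| = 259 Ω, ∠Z = −∠Y = 80.0°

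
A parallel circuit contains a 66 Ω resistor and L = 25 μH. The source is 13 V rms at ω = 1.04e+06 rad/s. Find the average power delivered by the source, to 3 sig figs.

X_L = ωL = 26.0 Ω
Parallel: admittances add. Y = 1/R + 1/(jωL)
Y = (0.0152 − j0.0385) S
|Y| = 0.0413 S → |Z| = 1/|Y| = 24.2 Ω, ∠Z = −∠Y = 68.5°
I = V/|Z| = 537 mA
P = VI cos φ = 13 × 0.537 × cos(68.5°) = 2.56 W

2.56 W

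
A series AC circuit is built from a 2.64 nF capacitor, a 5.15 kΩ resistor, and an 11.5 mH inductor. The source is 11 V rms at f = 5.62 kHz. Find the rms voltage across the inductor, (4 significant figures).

ω = 2πf = 35310 rad/s
X_L = ωL = 406.1 Ω
X_C = 1/(ωC) = 10730 Ω
Net reactance X = X_L − X_C = -10320 Ω
Z = 5150 − j10320 Ω
|Z| = √(5150² + 10320²) = 11530 Ω
I = V/|Z| = 953.7 μA
V_L = I·|Z_L| = 0.0009537 × 406.1 = 0.3873 V

0.3873 V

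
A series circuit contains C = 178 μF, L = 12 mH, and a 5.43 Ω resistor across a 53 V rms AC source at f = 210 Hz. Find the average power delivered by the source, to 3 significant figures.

ω = 2πf = 1319 rad/s
X_L = ωL = 15.8 Ω
X_C = 1/(ωC) = 4.26 Ω
Net reactance X = X_L − X_C = 11.6 Ω
Z = 5.43 + j11.6 Ω
|Z| = √(5.43² + 11.6²) = 12.8 Ω
∠Z = arctan(11.6/5.43) = 64.9°
I = V/|Z| = 4.15 A
P = VI cos φ = 53 × 4.15 × cos(64.9°) = 93.3 W

93.3 W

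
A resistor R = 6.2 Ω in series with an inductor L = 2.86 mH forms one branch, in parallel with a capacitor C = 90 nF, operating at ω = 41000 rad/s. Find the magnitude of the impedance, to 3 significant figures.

207 Ω

X_L = ωL = 117 Ω
X_C = 1/(ωC) = 271 Ω
Branch 1 (R+jX_L): Z₁ = 6.20 + j117 Ω, |Z₁| = 117 Ω
Branch 2 (−jX_C): Z₂ = −j271 Ω
Parallel: Z = Z₁Z₂/(Z₁+Z₂), |Z| = 207 Ω, ∠Z = 84.7°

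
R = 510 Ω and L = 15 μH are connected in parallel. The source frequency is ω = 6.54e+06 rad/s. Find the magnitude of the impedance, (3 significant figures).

X_L = ωL = 98.1 Ω
Parallel: admittances add. Y = 1/R + 1/(jωL)
Y = (0.00196 − j0.0102) S
|Y| = 0.0104 S → |Z| = 1/|Y| = 96.3 Ω, ∠Z = −∠Y = 79.1°

96.3 Ω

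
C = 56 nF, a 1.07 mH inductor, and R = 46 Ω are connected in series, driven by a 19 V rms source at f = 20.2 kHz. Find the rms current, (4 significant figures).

ω = 2πf = 126900 rad/s
X_L = ωL = 135.8 Ω
X_C = 1/(ωC) = 140.7 Ω
Net reactance X = X_L − X_C = -4.891 Ω
Z = 46.00 − j4.891 Ω
|Z| = √(46.00² + 4.891²) = 46.26 Ω
I = V/|Z| = 19/46.26 = 410.7 mA

410.7 mA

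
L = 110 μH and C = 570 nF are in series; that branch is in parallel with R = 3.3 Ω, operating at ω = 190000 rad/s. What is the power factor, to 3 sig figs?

X_L = ωL = 20.9 Ω
X_C = 1/(ωC) = 9.23 Ω
Branch 1: Z₁ = R = 3.30 Ω
Branch 2 (series LC): Z₂ = j(X_L − X_C) = j11.7 Ω
Parallel: Z = Z₁Z₂/(Z₁+Z₂), |Z| = 3.18 Ω, ∠Z = 15.8°
cos φ = cos(15.8°) = 0.962

0.962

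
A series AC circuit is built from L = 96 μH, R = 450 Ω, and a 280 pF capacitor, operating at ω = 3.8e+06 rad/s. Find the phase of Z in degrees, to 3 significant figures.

-52.0°

X_L = ωL = 365 Ω
X_C = 1/(ωC) = 940 Ω
Net reactance X = X_L − X_C = -575 Ω
Z = 450 − j575 Ω
|Z| = √(450² + 575²) = 730 Ω
∠Z = arctan(-575/450) = -52.0°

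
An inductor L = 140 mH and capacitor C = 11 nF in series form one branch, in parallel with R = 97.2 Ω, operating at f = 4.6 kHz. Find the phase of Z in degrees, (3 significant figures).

6.16°

ω = 2πf = 28900 rad/s
X_L = ωL = 4050 Ω
X_C = 1/(ωC) = 3150 Ω
Branch 1: Z₁ = R = 97.2 Ω
Branch 2 (series LC): Z₂ = j(X_L − X_C) = j901 Ω
Parallel: Z = Z₁Z₂/(Z₁+Z₂), |Z| = 96.6 Ω, ∠Z = 6.16°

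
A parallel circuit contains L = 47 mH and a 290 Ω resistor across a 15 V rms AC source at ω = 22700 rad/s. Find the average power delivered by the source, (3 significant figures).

776 mW

X_L = ωL = 1070 Ω
Parallel: admittances add. Y = 1/R + 1/(jωL)
Y = (0.00345 − j0.000937) S
|Y| = 0.00357 S → |Z| = 1/|Y| = 280 Ω, ∠Z = −∠Y = 15.2°
I = V/|Z| = 53.6 mA
P = VI cos φ = 15 × 0.0536 × cos(15.2°) = 776 mW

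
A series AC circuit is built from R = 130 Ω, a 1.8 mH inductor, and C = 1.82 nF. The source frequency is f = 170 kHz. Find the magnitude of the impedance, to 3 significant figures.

1410 Ω

ω = 2πf = 1.068e+06 rad/s
X_L = ωL = 1920 Ω
X_C = 1/(ωC) = 514 Ω
Net reactance X = X_L − X_C = 1410 Ω
Z = 130 + j1410 Ω
|Z| = √(130² + 1410²) = 1410 Ω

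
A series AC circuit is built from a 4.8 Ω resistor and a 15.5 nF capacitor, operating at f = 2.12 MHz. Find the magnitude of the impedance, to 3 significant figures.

ω = 2πf = 1.332e+07 rad/s
X_C = 1/(ωC) = 4.84 Ω
Z = 4.80 − j4.84 Ω
|Z| = √(4.80² + 4.84²) = 6.82 Ω

6.82 Ω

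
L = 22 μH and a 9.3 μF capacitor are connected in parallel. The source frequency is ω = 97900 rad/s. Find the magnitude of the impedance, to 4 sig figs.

2.241 Ω

X_L = ωL = 2.154 Ω
X_C = 1/(ωC) = 1.098 Ω
Parallel: admittances add. Y = 1/(jωL) + jωC
Y = (0 + j0.4462) S
|Y| = 0.4462 S → |Z| = 1/|Y| = 2.241 Ω, ∠Z = −∠Y = -90.00°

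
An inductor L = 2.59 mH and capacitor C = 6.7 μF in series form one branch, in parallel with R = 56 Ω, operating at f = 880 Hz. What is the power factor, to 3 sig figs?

ω = 2πf = 5529 rad/s
X_L = ωL = 14.3 Ω
X_C = 1/(ωC) = 27.0 Ω
Branch 1: Z₁ = R = 56.0 Ω
Branch 2 (series LC): Z₂ = j(X_L − X_C) = −j12.7 Ω
Parallel: Z = Z₁Z₂/(Z₁+Z₂), |Z| = 12.4 Ω, ∠Z = -77.2°
cos φ = cos(-77.2°) = 0.221

0.221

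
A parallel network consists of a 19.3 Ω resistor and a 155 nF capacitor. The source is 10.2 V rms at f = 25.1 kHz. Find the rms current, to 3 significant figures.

584 mA

ω = 2πf = 157700 rad/s
X_C = 1/(ωC) = 40.9 Ω
Parallel: admittances add. Y = 1/R + jωC
Y = (0.0518 + j0.0244) S
|Y| = 0.0573 S → |Z| = 1/|Y| = 17.5 Ω, ∠Z = −∠Y = -25.3°
I = V/|Z| = 10.2/17.5 = 584 mA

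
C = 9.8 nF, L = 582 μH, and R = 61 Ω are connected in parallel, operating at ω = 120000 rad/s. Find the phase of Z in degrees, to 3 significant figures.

X_L = ωL = 69.8 Ω
X_C = 1/(ωC) = 850 Ω
Parallel: admittances add. Y = 1/R + 1/(jωL) + jωC
Y = (0.0164 − j0.0131) S
|Y| = 0.0210 S → |Z| = 1/|Y| = 47.6 Ω, ∠Z = −∠Y = 38.7°

38.7°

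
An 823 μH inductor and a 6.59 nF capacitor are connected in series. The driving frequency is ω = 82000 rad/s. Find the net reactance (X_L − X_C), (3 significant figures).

X_L = ωL = 67.5 Ω
X_C = 1/(ωC) = 1850 Ω
X = 67.5 − 1850 = -1780 Ω

-1780 Ω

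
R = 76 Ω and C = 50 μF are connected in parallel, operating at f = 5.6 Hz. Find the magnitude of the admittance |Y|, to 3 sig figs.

13.3 mS

ω = 2πf = 35.19 rad/s
X_C = 1/(ωC) = 568 Ω
Parallel: admittances add. Y = 1/R + jωC
Y = (0.0132 + j0.00176) S
|Y| = 0.0133 S → |Z| = 1/|Y| = 75.3 Ω, ∠Z = −∠Y = -7.62°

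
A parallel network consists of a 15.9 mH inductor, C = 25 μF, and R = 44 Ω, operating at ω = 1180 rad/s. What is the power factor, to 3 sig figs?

0.691

X_L = ωL = 18.8 Ω
X_C = 1/(ωC) = 33.9 Ω
Parallel: admittances add. Y = 1/R + 1/(jωL) + jωC
Y = (0.0227 − j0.0238) S
|Y| = 0.0329 S → |Z| = 1/|Y| = 30.4 Ω, ∠Z = −∠Y = 46.3°
cos φ = cos(46.3°) = 0.691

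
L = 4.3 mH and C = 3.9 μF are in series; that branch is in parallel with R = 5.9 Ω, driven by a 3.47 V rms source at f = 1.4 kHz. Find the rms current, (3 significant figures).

ω = 2πf = 8796 rad/s
X_L = ωL = 37.8 Ω
X_C = 1/(ωC) = 29.1 Ω
Branch 1: Z₁ = R = 5.90 Ω
Branch 2 (series LC): Z₂ = j(X_L − X_C) = j8.68 Ω
Parallel: Z = Z₁Z₂/(Z₁+Z₂), |Z| = 4.88 Ω, ∠Z = 34.2°
I = V/|Z| = 3.47/4.88 = 711 mA

711 mA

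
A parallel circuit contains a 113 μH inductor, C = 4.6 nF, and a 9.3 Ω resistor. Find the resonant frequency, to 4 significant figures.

220.8 kHz

ω₀ = 1/√(LC) = 1/√(0.000113 × 4.6e-09) = 1.387e+06 rad/s
f₀ = ω₀/(2π) = 220.8 kHz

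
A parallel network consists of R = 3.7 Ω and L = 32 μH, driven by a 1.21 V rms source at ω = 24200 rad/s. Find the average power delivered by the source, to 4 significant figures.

395.7 mW

X_L = ωL = 0.7744 Ω
Parallel: admittances add. Y = 1/R + 1/(jωL)
Y = (0.2703 − j1.291) S
|Y| = 1.319 S → |Z| = 1/|Y| = 0.7580 Ω, ∠Z = −∠Y = 78.18°
I = V/|Z| = 1.596 A
P = VI cos φ = 1.21 × 1.596 × cos(78.18°) = 395.7 mW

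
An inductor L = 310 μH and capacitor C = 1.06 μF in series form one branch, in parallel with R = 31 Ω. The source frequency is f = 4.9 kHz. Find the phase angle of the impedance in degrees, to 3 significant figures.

ω = 2πf = 30790 rad/s
X_L = ωL = 9.54 Ω
X_C = 1/(ωC) = 30.6 Ω
Branch 1: Z₁ = R = 31.0 Ω
Branch 2 (series LC): Z₂ = j(X_L − X_C) = −j21.1 Ω
Parallel: Z = Z₁Z₂/(Z₁+Z₂), |Z| = 17.4 Ω, ∠Z = -55.8°

-55.8°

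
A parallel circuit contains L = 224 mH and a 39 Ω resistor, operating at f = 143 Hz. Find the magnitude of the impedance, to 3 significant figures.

ω = 2πf = 898.5 rad/s
X_L = ωL = 201 Ω
Parallel: admittances add. Y = 1/R + 1/(jωL)
Y = (0.0256 − j0.00497) S
|Y| = 0.0261 S → |Z| = 1/|Y| = 38.3 Ω, ∠Z = −∠Y = 11.0°

38.3 Ω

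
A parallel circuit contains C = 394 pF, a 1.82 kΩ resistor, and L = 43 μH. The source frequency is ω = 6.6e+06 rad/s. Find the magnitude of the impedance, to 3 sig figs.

X_L = ωL = 284 Ω
X_C = 1/(ωC) = 385 Ω
Parallel: admittances add. Y = 1/R + 1/(jωL) + jωC
Y = (0.000549 − j0.000923) S
|Y| = 0.00107 S → |Z| = 1/|Y| = 931 Ω, ∠Z = −∠Y = 59.2°

931 Ω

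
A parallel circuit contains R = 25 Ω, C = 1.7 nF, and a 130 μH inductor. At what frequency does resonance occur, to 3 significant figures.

339 kHz

ω₀ = 1/√(LC) = 1/√(0.00013 × 1.7e-09) = 2.127e+06 rad/s
f₀ = ω₀/(2π) = 339 kHz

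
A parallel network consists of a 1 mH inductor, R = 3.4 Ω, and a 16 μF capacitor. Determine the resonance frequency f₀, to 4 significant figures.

ω₀ = 1/√(LC) = 1/√(0.001 × 1.6e-05) = 7906 rad/s
f₀ = ω₀/(2π) = 1.258 kHz

1.258 kHz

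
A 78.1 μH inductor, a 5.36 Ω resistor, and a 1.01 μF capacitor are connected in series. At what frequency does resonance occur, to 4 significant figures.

ω₀ = 1/√(LC) = 1/√(7.81e-05 × 1.01e-06) = 112600 rad/s
f₀ = ω₀/(2π) = 17.92 kHz

17.92 kHz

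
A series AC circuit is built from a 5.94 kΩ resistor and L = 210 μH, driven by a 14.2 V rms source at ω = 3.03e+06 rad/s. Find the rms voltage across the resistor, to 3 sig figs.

14.1 V

X_L = ωL = 636 Ω
Z = 5940 + j636 Ω
|Z| = √(5940² + 636²) = 5970 Ω
I = V/|Z| = 2.38 mA
V_R = I·|Z_R| = 0.00238 × 5940 = 14.1 V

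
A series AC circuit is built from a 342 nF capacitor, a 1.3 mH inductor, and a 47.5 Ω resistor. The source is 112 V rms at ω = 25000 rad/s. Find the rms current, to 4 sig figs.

X_L = ωL = 32.50 Ω
X_C = 1/(ωC) = 117.0 Ω
Net reactance X = X_L − X_C = -84.46 Ω
Z = 47.50 − j84.46 Ω
|Z| = √(47.50² + 84.46²) = 96.90 Ω
I = V/|Z| = 112/96.90 = 1.156 A

1.156 A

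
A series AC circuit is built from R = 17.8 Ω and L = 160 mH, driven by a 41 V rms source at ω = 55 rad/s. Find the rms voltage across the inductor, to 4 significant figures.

18.17 V

X_L = ωL = 8.800 Ω
Z = 17.80 + j8.800 Ω
|Z| = √(17.80² + 8.800²) = 19.86 Ω
I = V/|Z| = 2.065 A
V_L = I·|Z_L| = 2.065 × 8.800 = 18.17 V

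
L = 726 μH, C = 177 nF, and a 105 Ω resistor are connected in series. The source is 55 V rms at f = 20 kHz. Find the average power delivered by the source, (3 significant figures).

ω = 2πf = 125700 rad/s
X_L = ωL = 91.2 Ω
X_C = 1/(ωC) = 45.0 Ω
Net reactance X = X_L − X_C = 46.3 Ω
Z = 105 + j46.3 Ω
|Z| = √(105² + 46.3²) = 115 Ω
∠Z = arctan(46.3/105) = 23.8°
I = V/|Z| = 479 mA
P = VI cos φ = 55 × 0.479 × cos(23.8°) = 24.1 W

24.1 W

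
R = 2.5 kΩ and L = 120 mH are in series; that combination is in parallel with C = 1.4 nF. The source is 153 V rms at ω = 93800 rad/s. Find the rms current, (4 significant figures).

X_L = ωL = 11260 Ω
X_C = 1/(ωC) = 7615 Ω
Branch 1 (R+jX_L): Z₁ = 2500 + j11260 Ω, |Z₁| = 11530 Ω
Branch 2 (−jX_C): Z₂ = −j7615 Ω
Parallel: Z = Z₁Z₂/(Z₁+Z₂), |Z| = 19880 Ω, ∠Z = -68.05°
I = V/|Z| = 153/19880 = 7.696 mA

7.696 mA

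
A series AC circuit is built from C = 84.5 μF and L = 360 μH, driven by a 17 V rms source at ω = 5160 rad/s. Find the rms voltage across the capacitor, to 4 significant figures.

89.45 V

X_L = ωL = 1.858 Ω
X_C = 1/(ωC) = 2.293 Ω
Net reactance X = X_L − X_C = -0.4359 Ω
Z = − j0.4359 Ω
|Z| = √(0² + 0.4359²) = 0.4359 Ω
I = V/|Z| = 39.00 A
V_C = I·|Z_C| = 39.00 × 2.293 = 89.45 V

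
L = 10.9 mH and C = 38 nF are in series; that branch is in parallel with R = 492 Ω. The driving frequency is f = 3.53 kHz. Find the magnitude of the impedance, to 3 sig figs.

436 Ω

ω = 2πf = 22180 rad/s
X_L = ωL = 242 Ω
X_C = 1/(ωC) = 1190 Ω
Branch 1: Z₁ = R = 492 Ω
Branch 2 (series LC): Z₂ = j(X_L − X_C) = −j945 Ω
Parallel: Z = Z₁Z₂/(Z₁+Z₂), |Z| = 436 Ω, ∠Z = -27.5°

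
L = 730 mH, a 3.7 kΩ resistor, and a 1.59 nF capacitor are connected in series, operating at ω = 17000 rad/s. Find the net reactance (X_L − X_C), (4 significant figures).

X_L = ωL = 12410 Ω
X_C = 1/(ωC) = 37000 Ω
X = 12410 − 37000 = -24590 Ω

-24590 Ω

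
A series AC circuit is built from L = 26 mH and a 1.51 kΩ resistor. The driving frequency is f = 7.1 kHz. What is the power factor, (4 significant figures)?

0.7930

ω = 2πf = 44610 rad/s
X_L = ωL = 1160 Ω
Z = 1510 + j1160 Ω
|Z| = √(1510² + 1160²) = 1904 Ω
∠Z = arctan(1160/1510) = 37.53°
cos φ = cos(37.53°) = 0.7930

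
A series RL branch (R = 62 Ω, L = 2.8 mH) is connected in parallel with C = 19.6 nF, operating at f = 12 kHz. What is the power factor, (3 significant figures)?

0.406

ω = 2πf = 75400 rad/s
X_L = ωL = 211 Ω
X_C = 1/(ωC) = 677 Ω
Branch 1 (R+jX_L): Z₁ = 62.0 + j211 Ω, |Z₁| = 220 Ω
Branch 2 (−jX_C): Z₂ = −j677 Ω
Parallel: Z = Z₁Z₂/(Z₁+Z₂), |Z| = 317 Ω, ∠Z = 66.0°
cos φ = cos(66.0°) = 0.406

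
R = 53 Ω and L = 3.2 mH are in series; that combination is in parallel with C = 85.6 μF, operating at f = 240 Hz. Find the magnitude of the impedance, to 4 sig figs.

ω = 2πf = 1508 rad/s
X_L = ωL = 4.825 Ω
X_C = 1/(ωC) = 7.747 Ω
Branch 1 (R+jX_L): Z₁ = 53.00 + j4.825 Ω, |Z₁| = 53.22 Ω
Branch 2 (−jX_C): Z₂ = −j7.747 Ω
Parallel: Z = Z₁Z₂/(Z₁+Z₂), |Z| = 7.767 Ω, ∠Z = -81.64°

7.767 Ω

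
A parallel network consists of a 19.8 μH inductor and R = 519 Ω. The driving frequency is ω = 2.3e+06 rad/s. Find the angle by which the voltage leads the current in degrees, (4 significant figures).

X_L = ωL = 45.54 Ω
Parallel: admittances add. Y = 1/R + 1/(jωL)
Y = (0.001927 − j0.02196) S
|Y| = 0.02204 S → |Z| = 1/|Y| = 45.37 Ω, ∠Z = −∠Y = 84.99°

84.99°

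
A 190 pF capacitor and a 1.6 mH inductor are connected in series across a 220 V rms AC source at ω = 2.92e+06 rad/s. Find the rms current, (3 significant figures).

X_L = ωL = 4670 Ω
X_C = 1/(ωC) = 1800 Ω
Net reactance X = X_L − X_C = 2870 Ω
Z = j2870 Ω
|Z| = √(0² + 2870²) = 2870 Ω
I = V/|Z| = 220/2870 = 76.7 mA

76.7 mA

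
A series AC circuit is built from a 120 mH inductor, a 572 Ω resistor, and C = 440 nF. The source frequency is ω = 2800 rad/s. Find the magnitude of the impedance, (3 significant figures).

X_L = ωL = 336 Ω
X_C = 1/(ωC) = 812 Ω
Net reactance X = X_L − X_C = -476 Ω
Z = 572 − j476 Ω
|Z| = √(572² + 476²) = 744 Ω

744 Ω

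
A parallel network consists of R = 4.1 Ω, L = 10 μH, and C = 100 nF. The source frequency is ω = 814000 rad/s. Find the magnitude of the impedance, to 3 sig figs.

X_L = ωL = 8.14 Ω
X_C = 1/(ωC) = 12.3 Ω
Parallel: admittances add. Y = 1/R + 1/(jωL) + jωC
Y = (0.244 − j0.0415) S
|Y| = 0.247 S → |Z| = 1/|Y| = 4.04 Ω, ∠Z = −∠Y = 9.65°

4.04 Ω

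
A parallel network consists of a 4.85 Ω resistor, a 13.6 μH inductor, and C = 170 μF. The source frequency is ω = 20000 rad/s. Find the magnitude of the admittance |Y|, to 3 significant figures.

345 mS

X_L = ωL = 0.272 Ω
X_C = 1/(ωC) = 0.294 Ω
Parallel: admittances add. Y = 1/R + 1/(jωL) + jωC
Y = (0.206 − j0.276) S
|Y| = 0.345 S → |Z| = 1/|Y| = 2.90 Ω, ∠Z = −∠Y = 53.3°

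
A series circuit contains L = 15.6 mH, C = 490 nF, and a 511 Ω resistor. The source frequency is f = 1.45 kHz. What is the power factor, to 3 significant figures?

ω = 2πf = 9111 rad/s
X_L = ωL = 142 Ω
X_C = 1/(ωC) = 224 Ω
Net reactance X = X_L − X_C = -81.9 Ω
Z = 511 − j81.9 Ω
|Z| = √(511² + 81.9²) = 518 Ω
∠Z = arctan(-81.9/511) = -9.10°
cos φ = cos(-9.10°) = 0.987

0.987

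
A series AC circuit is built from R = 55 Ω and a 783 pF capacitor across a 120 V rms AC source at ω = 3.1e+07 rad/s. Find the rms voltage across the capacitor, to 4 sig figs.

X_C = 1/(ωC) = 41.20 Ω
Z = 55.00 − j41.20 Ω
|Z| = √(55.00² + 41.20²) = 68.72 Ω
I = V/|Z| = 1.746 A
V_C = I·|Z_C| = 1.746 × 41.20 = 71.94 V

71.94 V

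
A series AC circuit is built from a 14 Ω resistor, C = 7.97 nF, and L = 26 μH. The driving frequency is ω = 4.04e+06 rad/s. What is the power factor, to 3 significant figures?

0.186

X_L = ωL = 105 Ω
X_C = 1/(ωC) = 31.1 Ω
Net reactance X = X_L − X_C = 74.0 Ω
Z = 14.0 + j74.0 Ω
|Z| = √(14.0² + 74.0²) = 75.3 Ω
∠Z = arctan(74.0/14.0) = 79.3°
cos φ = cos(79.3°) = 0.186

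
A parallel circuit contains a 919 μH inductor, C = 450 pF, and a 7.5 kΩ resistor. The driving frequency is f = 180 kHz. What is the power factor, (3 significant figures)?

0.282

ω = 2πf = 1.131e+06 rad/s
X_L = ωL = 1040 Ω
X_C = 1/(ωC) = 1960 Ω
Parallel: admittances add. Y = 1/R + 1/(jωL) + jωC
Y = (0.000133 − j0.000453) S
|Y| = 0.000472 S → |Z| = 1/|Y| = 2120 Ω, ∠Z = −∠Y = 73.6°
cos φ = cos(73.6°) = 0.282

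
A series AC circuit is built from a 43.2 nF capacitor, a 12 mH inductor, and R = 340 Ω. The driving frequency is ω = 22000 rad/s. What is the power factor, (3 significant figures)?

X_L = ωL = 264 Ω
X_C = 1/(ωC) = 1050 Ω
Net reactance X = X_L − X_C = -788 Ω
Z = 340 − j788 Ω
|Z| = √(340² + 788²) = 858 Ω
∠Z = arctan(-788/340) = -66.7°
cos φ = cos(-66.7°) = 0.396

0.396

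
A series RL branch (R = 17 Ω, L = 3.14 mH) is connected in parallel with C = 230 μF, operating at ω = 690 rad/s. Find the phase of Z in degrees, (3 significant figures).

X_L = ωL = 2.17 Ω
X_C = 1/(ωC) = 6.30 Ω
Branch 1 (R+jX_L): Z₁ = 17.0 + j2.17 Ω, |Z₁| = 17.1 Ω
Branch 2 (−jX_C): Z₂ = −j6.30 Ω
Parallel: Z = Z₁Z₂/(Z₁+Z₂), |Z| = 6.17 Ω, ∠Z = -69.1°

-69.1°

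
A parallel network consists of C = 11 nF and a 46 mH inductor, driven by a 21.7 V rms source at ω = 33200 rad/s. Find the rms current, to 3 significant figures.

6.28 mA

X_L = ωL = 1530 Ω
X_C = 1/(ωC) = 2740 Ω
Parallel: admittances add. Y = 1/(jωL) + jωC
Y = (0 − j0.000290) S
|Y| = 0.000290 S → |Z| = 1/|Y| = 3450 Ω, ∠Z = −∠Y = 90.0°
I = V/|Z| = 21.7/3450 = 6.28 mA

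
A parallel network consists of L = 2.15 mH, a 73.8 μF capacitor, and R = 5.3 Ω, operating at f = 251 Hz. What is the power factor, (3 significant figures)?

ω = 2πf = 1577 rad/s
X_L = ωL = 3.39 Ω
X_C = 1/(ωC) = 8.59 Ω
Parallel: admittances add. Y = 1/R + 1/(jωL) + jωC
Y = (0.189 − j0.179) S
|Y| = 0.260 S → |Z| = 1/|Y| = 3.85 Ω, ∠Z = −∠Y = 43.4°
cos φ = cos(43.4°) = 0.726

0.726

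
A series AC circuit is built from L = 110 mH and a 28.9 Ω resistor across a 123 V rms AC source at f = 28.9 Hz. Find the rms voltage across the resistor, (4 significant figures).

ω = 2πf = 181.6 rad/s
X_L = ωL = 19.97 Ω
Z = 28.90 + j19.97 Ω
|Z| = √(28.90² + 19.97²) = 35.13 Ω
I = V/|Z| = 3.501 A
V_R = I·|Z_R| = 3.501 × 28.90 = 101.2 V

101.2 V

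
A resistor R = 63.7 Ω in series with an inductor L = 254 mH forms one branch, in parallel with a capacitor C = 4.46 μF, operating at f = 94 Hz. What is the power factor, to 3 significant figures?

0.623

ω = 2πf = 590.6 rad/s
X_L = ωL = 150 Ω
X_C = 1/(ωC) = 380 Ω
Branch 1 (R+jX_L): Z₁ = 63.7 + j150 Ω, |Z₁| = 163 Ω
Branch 2 (−jX_C): Z₂ = −j380 Ω
Parallel: Z = Z₁Z₂/(Z₁+Z₂), |Z| = 260 Ω, ∠Z = 51.5°
cos φ = cos(51.5°) = 0.623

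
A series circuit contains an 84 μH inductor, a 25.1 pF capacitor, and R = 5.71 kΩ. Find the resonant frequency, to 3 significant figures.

ω₀ = 1/√(LC) = 1/√(8.4e-05 × 2.51e-11) = 2.178e+07 rad/s
f₀ = ω₀/(2π) = 3.47 MHz

3.47 MHz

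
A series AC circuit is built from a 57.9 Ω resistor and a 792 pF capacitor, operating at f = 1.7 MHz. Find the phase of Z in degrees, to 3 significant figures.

-63.9°

ω = 2πf = 1.068e+07 rad/s
X_C = 1/(ωC) = 118 Ω
Z = 57.9 − j118 Ω
|Z| = √(57.9² + 118²) = 132 Ω
∠Z = arctan(-118/57.9) = -63.9°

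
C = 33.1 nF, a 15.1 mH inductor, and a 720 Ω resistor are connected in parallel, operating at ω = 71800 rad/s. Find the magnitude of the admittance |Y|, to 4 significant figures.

X_L = ωL = 1084 Ω
X_C = 1/(ωC) = 420.8 Ω
Parallel: admittances add. Y = 1/R + 1/(jωL) + jωC
Y = (0.001389 + j0.001454) S
|Y| = 0.002011 S → |Z| = 1/|Y| = 497.3 Ω, ∠Z = −∠Y = -46.32°

2.011 mS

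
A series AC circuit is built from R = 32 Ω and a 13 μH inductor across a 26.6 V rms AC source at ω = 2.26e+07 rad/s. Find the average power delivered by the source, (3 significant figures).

259 mW

X_L = ωL = 294 Ω
Z = 32.0 + j294 Ω
|Z| = √(32.0² + 294²) = 296 Ω
∠Z = arctan(294/32.0) = 83.8°
I = V/|Z| = 90.0 mA
P = VI cos φ = 26.6 × 0.0900 × cos(83.8°) = 259 mW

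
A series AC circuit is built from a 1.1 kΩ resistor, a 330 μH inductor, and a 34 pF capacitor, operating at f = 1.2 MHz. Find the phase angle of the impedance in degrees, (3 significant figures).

-52.1°

ω = 2πf = 7.54e+06 rad/s
X_L = ωL = 2490 Ω
X_C = 1/(ωC) = 3900 Ω
Net reactance X = X_L − X_C = -1410 Ω
Z = 1100 − j1410 Ω
|Z| = √(1100² + 1410²) = 1790 Ω
∠Z = arctan(-1410/1100) = -52.1°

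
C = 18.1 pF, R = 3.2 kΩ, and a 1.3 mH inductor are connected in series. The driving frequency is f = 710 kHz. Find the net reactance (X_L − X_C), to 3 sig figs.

-6590 Ω

ω = 2πf = 4.461e+06 rad/s
X_L = ωL = 5800 Ω
X_C = 1/(ωC) = 12400 Ω
X = 5800 − 12400 = -6590 Ω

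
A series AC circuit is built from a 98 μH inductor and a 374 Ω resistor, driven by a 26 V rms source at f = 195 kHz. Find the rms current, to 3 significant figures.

66.2 mA

ω = 2πf = 1.225e+06 rad/s
X_L = ωL = 120 Ω
Z = 374 + j120 Ω
|Z| = √(374² + 120²) = 393 Ω
I = V/|Z| = 26/393 = 66.2 mA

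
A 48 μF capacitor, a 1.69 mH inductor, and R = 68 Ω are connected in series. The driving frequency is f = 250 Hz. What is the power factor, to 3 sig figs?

ω = 2πf = 1571 rad/s
X_L = ωL = 2.65 Ω
X_C = 1/(ωC) = 13.3 Ω
Net reactance X = X_L − X_C = -10.6 Ω
Z = 68.0 − j10.6 Ω
|Z| = √(68.0² + 10.6²) = 68.8 Ω
∠Z = arctan(-10.6/68.0) = -8.87°
cos φ = cos(-8.87°) = 0.988

0.988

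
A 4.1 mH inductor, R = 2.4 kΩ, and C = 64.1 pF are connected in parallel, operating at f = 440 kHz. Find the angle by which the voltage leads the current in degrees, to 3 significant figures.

ω = 2πf = 2.765e+06 rad/s
X_L = ωL = 11300 Ω
X_C = 1/(ωC) = 5640 Ω
Parallel: admittances add. Y = 1/R + 1/(jωL) + jωC
Y = (0.000417 + j8.9e-05) S
|Y| = 0.000426 S → |Z| = 1/|Y| = 2350 Ω, ∠Z = −∠Y = -12.1°

-12.1°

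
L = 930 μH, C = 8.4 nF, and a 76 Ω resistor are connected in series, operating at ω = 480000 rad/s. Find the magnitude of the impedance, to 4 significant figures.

X_L = ωL = 446.4 Ω
X_C = 1/(ωC) = 248.0 Ω
Net reactance X = X_L − X_C = 198.4 Ω
Z = 76.00 + j198.4 Ω
|Z| = √(76.00² + 198.4²) = 212.4 Ω

212.4 Ω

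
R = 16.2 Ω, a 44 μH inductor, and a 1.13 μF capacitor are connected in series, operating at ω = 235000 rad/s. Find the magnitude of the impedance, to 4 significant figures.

X_L = ωL = 10.34 Ω
X_C = 1/(ωC) = 3.766 Ω
Net reactance X = X_L − X_C = 6.574 Ω
Z = 16.20 + j6.574 Ω
|Z| = √(16.20² + 6.574²) = 17.48 Ω

17.48 Ω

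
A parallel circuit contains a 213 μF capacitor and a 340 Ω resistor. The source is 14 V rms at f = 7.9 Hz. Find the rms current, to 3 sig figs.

ω = 2πf = 49.64 rad/s
X_C = 1/(ωC) = 94.6 Ω
Parallel: admittances add. Y = 1/R + jωC
Y = (0.00294 + j0.0106) S
|Y| = 0.0110 S → |Z| = 1/|Y| = 91.1 Ω, ∠Z = −∠Y = -74.5°
I = V/|Z| = 14/91.1 = 154 mA

154 mA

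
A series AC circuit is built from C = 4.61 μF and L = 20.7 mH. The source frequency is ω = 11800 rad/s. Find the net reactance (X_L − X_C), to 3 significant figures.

226 Ω

X_L = ωL = 244 Ω
X_C = 1/(ωC) = 18.4 Ω
X = 244 − 18.4 = 226 Ω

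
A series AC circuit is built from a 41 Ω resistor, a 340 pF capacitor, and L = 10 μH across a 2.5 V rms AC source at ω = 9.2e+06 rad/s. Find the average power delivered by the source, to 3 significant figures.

4.79 mW

X_L = ωL = 92.0 Ω
X_C = 1/(ωC) = 320 Ω
Net reactance X = X_L − X_C = -228 Ω
Z = 41.0 − j228 Ω
|Z| = √(41.0² + 228²) = 231 Ω
∠Z = arctan(-228/41.0) = -79.8°
I = V/|Z| = 10.8 mA
P = VI cos φ = 2.5 × 0.0108 × cos(-79.8°) = 4.79 mW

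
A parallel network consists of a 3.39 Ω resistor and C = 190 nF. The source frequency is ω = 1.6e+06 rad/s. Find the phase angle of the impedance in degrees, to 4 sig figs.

-45.86°

X_C = 1/(ωC) = 3.289 Ω
Parallel: admittances add. Y = 1/R + jωC
Y = (0.2950 + j0.3040) S
|Y| = 0.4236 S → |Z| = 1/|Y| = 2.361 Ω, ∠Z = −∠Y = -45.86°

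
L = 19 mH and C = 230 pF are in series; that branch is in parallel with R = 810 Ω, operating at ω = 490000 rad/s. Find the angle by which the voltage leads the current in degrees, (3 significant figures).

X_L = ωL = 9310 Ω
X_C = 1/(ωC) = 8870 Ω
Branch 1: Z₁ = R = 810 Ω
Branch 2 (series LC): Z₂ = j(X_L − X_C) = j437 Ω
Parallel: Z = Z₁Z₂/(Z₁+Z₂), |Z| = 385 Ω, ∠Z = 61.7°

61.7°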